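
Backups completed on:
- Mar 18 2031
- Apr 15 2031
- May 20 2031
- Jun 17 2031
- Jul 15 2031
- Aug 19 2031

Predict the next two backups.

All dates are Tuesdays, 28, 35, 28, 28, 35 days apart.
Specifically, the 3rd Tuesday of each month.
September 2031 — 3rd Tuesday is Sep 16 2031.
October 2031 — 3rd Tuesday is Oct 21 2031.

Sep 16 2031, Oct 21 2031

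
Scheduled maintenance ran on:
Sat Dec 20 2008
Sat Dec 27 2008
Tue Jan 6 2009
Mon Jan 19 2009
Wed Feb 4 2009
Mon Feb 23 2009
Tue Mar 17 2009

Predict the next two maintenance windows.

Sat Apr 11 2009, Sat May 9 2009

Intervals are 7, 10, 13, 16, 19, 22 days — an arithmetic progression with common difference 3.
Next gap: 25 days. Tue Mar 17 2009 + 25 days = Sat Apr 11 2009.
Next gap: 28 days. Sat Apr 11 2009 + 28 days = Sat May 9 2009.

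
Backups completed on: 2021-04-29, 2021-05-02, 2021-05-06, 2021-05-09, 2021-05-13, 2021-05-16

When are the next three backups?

Every event lands on a Thursday or Sunday (gaps cycle 3, 4, 3, 4, 3).
So the schedule is: every Thursday and Sunday.
The following Thursday is 2021-05-20.
The following Sunday is 2021-05-23.
The following Thursday is 2021-05-27.

2021-05-20, 2021-05-23, 2021-05-27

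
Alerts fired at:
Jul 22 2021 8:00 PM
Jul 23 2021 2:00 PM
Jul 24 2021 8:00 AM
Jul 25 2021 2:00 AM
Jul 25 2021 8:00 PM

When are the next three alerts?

Jul 26 2021 2:00 PM, Jul 27 2021 8:00 AM, Jul 28 2021 2:00 AM

The interval is a steady 18 hours (18, 18, 18, 18).
Jul 25 2021 8:00 PM + 18 h = Jul 26 2021 2:00 PM.
Jul 26 2021 2:00 PM + 18 h = Jul 27 2021 8:00 AM.
Jul 27 2021 8:00 AM + 18 h = Jul 28 2021 2:00 AM.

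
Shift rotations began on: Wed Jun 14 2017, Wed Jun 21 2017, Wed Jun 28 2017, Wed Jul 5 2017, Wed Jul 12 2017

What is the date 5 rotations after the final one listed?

Gaps between consecutive events: 7, 7, 7, 7 days — a constant 7-day interval.
Wed Jul 12 2017 + 7 days = Wed Jul 19 2017.
Wed Jul 19 2017 + 7 days = Wed Jul 26 2017.
Wed Jul 26 2017 + 7 days = Wed Aug 2 2017.
Wed Aug 2 2017 + 7 days = Wed Aug 9 2017.
Wed Aug 9 2017 + 7 days = Wed Aug 16 2017.

Wed Aug 16 2017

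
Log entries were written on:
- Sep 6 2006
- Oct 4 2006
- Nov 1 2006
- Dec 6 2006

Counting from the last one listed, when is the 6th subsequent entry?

Jun 6 2007

Gaps: 28, 28, 35 days — a mix of 28 and 35. Every date is a Wednesday.
Each is the 1st Wednesday of its month.
1st Wednesday of January 2007: Jan 3 2007.
February 2007 — 1st Wednesday is Feb 7 2007.
1st Wednesday of March 2007: Mar 7 2007.
1st Wednesday of April 2007: Apr 4 2007.
1st Wednesday of May 2007: May 2 2007.
1st Wednesday of June 2007: Jun 6 2007.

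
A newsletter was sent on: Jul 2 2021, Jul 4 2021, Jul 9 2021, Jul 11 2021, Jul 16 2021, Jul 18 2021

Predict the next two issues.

The gap pattern 2, 5, 2, 5, 2 repeats every 2 events.
These are the Fridays and Sundays of each week.
The following Friday is Jul 23 2021.
Next Sunday: Jul 25 2021.

Jul 23 2021, Jul 25 2021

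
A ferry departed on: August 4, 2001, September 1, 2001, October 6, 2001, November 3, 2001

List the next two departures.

December 1, 2001; January 5, 2002

Gaps: 28, 35, 28 days — a mix of 28 and 35. Every date is a Saturday.
Each is the 1st Saturday of its month.
December 2001 — 1st Saturday is December 1, 2001.
1st Saturday of January 2002: January 5, 2002.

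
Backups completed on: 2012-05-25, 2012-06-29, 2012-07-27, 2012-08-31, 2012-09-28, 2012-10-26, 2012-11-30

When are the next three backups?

2012-12-28, 2013-01-25, 2013-02-22

Every date is a Friday; gaps 35, 28, 35, 28, 28, 35 days.
Each is the last Friday of its month (at least one falls on the 29th or later, ruling out '4th Friday').
Last Friday of December 2012: 2012-12-28.
Last Friday of January 2013: 2013-01-25.
February 2013 ends with Friday 2013-02-22.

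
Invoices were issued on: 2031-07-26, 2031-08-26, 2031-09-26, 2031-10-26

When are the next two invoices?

Gaps: 31, 31, 30 days — not constant. Every event is on the 26th of the month.
Pattern: the 26th of each month.
November 2031: 2031-11-26.
December 2031: 2031-12-26.

2031-11-26, 2031-12-26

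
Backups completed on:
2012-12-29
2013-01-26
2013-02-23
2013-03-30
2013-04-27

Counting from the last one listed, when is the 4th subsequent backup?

All Saturdays; the gaps (28, 28, 35, 28) vary with month length.
This is the last Saturday of each month.
May 2013 ends with Saturday 2013-05-25.
Last Saturday of June 2013: 2013-06-29.
Last Saturday of July 2013: 2013-07-27.
Last Saturday of August 2013: 2013-08-31.

2013-08-31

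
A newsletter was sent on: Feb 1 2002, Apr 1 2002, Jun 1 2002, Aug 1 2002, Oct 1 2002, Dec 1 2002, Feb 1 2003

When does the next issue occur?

Apr 1 2003

Each date is the 1st; the gaps (59, 61, 61, 61, 61, 62) track the month lengths.
The rule is the 1st of every 2 months.
Next: April 2003 → Apr 1 2003.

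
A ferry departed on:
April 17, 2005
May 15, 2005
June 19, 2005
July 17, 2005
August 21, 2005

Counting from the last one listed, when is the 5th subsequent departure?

Gaps: 28, 35, 28, 35 days — a mix of 28 and 35. Every date is a Sunday.
Each is the 3rd Sunday of its month.
3rd Sunday of September 2005: September 18, 2005.
3rd Sunday of October 2005: October 16, 2005.
3rd Sunday of November 2005: November 20, 2005.
3rd Sunday of December 2005: December 18, 2005.
January 2006 — 3rd Sunday is January 15, 2006.

January 15, 2006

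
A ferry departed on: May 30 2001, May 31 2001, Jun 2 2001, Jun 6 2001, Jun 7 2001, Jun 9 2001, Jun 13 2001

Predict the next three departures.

Jun 14 2001, Jun 16 2001, Jun 20 2001

Every event lands on a Wednesday or Thursday or Saturday (gaps cycle 1, 2, 4, 1, 2, 4).
So the schedule is: every Wednesday, Thursday and Saturday.
Next Thursday: Jun 14 2001.
Next Saturday: Jun 16 2001.
Next Wednesday: Jun 20 2001.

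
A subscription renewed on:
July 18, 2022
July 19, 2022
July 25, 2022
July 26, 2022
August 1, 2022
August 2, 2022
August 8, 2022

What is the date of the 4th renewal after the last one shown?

Every event lands on a Monday or Tuesday (gaps cycle 1, 6, 1, 6, 1, 6).
So the schedule is: every Monday and Tuesday.
The following Tuesday is August 9, 2022.
The following Monday is August 15, 2022.
The following Tuesday is August 16, 2022.
Next Monday: August 22, 2022.

August 22, 2022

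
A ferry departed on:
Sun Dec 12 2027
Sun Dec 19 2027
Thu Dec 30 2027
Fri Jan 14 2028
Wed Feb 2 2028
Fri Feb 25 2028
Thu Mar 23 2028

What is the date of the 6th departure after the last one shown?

Gaps: 7, 11, 15, 19, 23, 27 days — each gap is 4 larger than the previous one.
Next gap: 31 days. Thu Mar 23 2028 + 31 days = Sun Apr 23 2028.
Next gap: 35 days. Sun Apr 23 2028 + 35 days = Sun May 28 2028.
Next gap: 39 days. Sun May 28 2028 + 39 days = Thu Jul 6 2028.
Next gap: 43 days. Thu Jul 6 2028 + 43 days = Fri Aug 18 2028.
Next gap: 47 days. Fri Aug 18 2028 + 47 days = Wed Oct 4 2028.
Next gap: 51 days. Wed Oct 4 2028 + 51 days = Fri Nov 24 2028.

Fri Nov 24 2028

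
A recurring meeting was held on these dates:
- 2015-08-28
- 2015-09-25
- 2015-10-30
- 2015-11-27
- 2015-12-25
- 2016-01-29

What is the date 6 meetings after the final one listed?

Every date is a Friday; gaps 28, 35, 28, 28, 35 days.
Each is the last Friday of its month (at least one falls on the 29th or later, ruling out '4th Friday').
February 2016 ends with Friday 2016-02-26.
March 2016 ends with Friday 2016-03-25.
April 2016 ends with Friday 2016-04-29.
May 2016 ends with Friday 2016-05-27.
Last Friday of June 2016: 2016-06-24.
Last Friday of July 2016: 2016-07-29.

2016-07-29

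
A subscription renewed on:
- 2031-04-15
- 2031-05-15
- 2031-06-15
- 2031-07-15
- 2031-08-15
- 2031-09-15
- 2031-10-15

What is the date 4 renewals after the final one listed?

The day-of-month is always 15 (30, 31, 30, 31, 31, 30 days between events).
So this recurs on the 15th of each month.
November 2031: 2031-11-15.
Next: December 2031 → 2031-12-15.
January 2032: 2032-01-15.
February 2032: 2032-02-15.

2032-02-15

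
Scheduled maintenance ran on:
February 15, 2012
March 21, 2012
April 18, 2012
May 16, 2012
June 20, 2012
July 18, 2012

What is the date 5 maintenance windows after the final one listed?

December 19, 2012

All dates are Wednesdays, 35, 28, 28, 35, 28 days apart.
Specifically, the 3rd Wednesday of each month.
3rd Wednesday of August 2012: August 15, 2012.
3rd Wednesday of September 2012: September 19, 2012.
3rd Wednesday of October 2012: October 17, 2012.
3rd Wednesday of November 2012: November 21, 2012.
December 2012 — 3rd Wednesday is December 19, 2012.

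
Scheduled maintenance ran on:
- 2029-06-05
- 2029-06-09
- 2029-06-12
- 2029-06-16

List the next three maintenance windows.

The gap pattern 4, 3, 4 repeats every 2 events.
These are the Tuesdays and Saturdays of each week.
Next Tuesday: 2029-06-19.
Next Saturday: 2029-06-23.
Next Tuesday: 2029-06-26.

2029-06-19, 2029-06-23, 2029-06-26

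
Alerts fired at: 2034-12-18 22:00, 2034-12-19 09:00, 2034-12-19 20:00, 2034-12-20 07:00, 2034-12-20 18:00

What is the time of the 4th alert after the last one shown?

Gaps: 11, 11, 11, 11 hours — each event is 11 hours after the previous one.
2034-12-20 18:00 + 11 h = 2034-12-21 05:00.
2034-12-21 05:00 + 11 h = 2034-12-21 16:00.
2034-12-21 16:00 + 11 h = 2034-12-22 03:00.
2034-12-22 03:00 + 11 h = 2034-12-22 14:00.

2034-12-22 14:00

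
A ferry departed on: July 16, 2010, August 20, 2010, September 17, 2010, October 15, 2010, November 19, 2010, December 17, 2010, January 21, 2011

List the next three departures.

February 18, 2011; March 18, 2011; April 15, 2011

These are Fridays at 28- or 35-day spacing (35, 28, 28, 35, 28, 35).
The pattern: 3rd Friday of the month.
3rd Friday of February 2011: February 18, 2011.
3rd Friday of March 2011: March 18, 2011.
April 2011 — 3rd Friday is April 15, 2011.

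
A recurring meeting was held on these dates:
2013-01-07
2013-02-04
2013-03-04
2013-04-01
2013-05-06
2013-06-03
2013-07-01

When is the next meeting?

2013-08-05

These are Mondays at 28- or 35-day spacing (28, 28, 28, 35, 28, 28).
The pattern: 1st Monday of the month.
August 2013 — 1st Monday is 2013-08-05.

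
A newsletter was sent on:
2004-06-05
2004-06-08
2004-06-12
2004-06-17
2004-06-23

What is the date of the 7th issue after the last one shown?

Intervals are 3, 4, 5, 6 days — an arithmetic progression with common difference 1.
Next gap: 7 days. 2004-06-23 + 7 days = 2004-06-30.
Next gap: 8 days. 2004-06-30 + 8 days = 2004-07-08.
Next gap: 9 days. 2004-07-08 + 9 days = 2004-07-17.
Next gap: 10 days. 2004-07-17 + 10 days = 2004-07-27.
Next gap: 11 days. 2004-07-27 + 11 days = 2004-08-07.
Next gap: 12 days. 2004-08-07 + 12 days = 2004-08-19.
Next gap: 13 days. 2004-08-19 + 13 days = 2004-09-01.

2004-09-01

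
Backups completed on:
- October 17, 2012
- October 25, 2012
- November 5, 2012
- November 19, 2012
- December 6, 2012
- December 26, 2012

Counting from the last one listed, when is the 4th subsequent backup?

Intervals are 8, 11, 14, 17, 20 days — an arithmetic progression with common difference 3.
Next gap: 23 days. December 26, 2012 + 23 days = January 18, 2013.
Next gap: 26 days. January 18, 2013 + 26 days = February 13, 2013.
Next gap: 29 days. February 13, 2013 + 29 days = March 14, 2013.
Next gap: 32 days. March 14, 2013 + 32 days = April 15, 2013.

April 15, 2013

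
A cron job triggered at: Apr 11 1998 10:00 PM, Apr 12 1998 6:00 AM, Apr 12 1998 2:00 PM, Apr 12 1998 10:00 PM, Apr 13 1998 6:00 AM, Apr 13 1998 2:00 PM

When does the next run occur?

Gaps: 8, 8, 8, 8, 8 hours — each event is 8 hours after the previous one.
Apr 13 1998 2:00 PM + 8 h = Apr 13 1998 10:00 PM.

Apr 13 1998 10:00 PM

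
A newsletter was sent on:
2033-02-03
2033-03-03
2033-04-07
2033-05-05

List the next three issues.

2033-06-02, 2033-07-07, 2033-08-04

All dates are Thursdays, 28, 35, 28 days apart.
Specifically, the 1st Thursday of each month.
June 2033 — 1st Thursday is 2033-06-02.
July 2033 — 1st Thursday is 2033-07-07.
August 2033 — 1st Thursday is 2033-08-04.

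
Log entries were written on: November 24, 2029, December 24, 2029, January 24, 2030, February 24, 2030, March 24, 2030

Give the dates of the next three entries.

April 24, 2030; May 24, 2030; June 24, 2030

Gaps: 30, 31, 31, 28 days — not constant. Every event is on the 24th of the month.
Pattern: the 24th of each month.
Next: April 2030 → April 24, 2030.
Next: May 2030 → May 24, 2030.
June 2030: June 24, 2030.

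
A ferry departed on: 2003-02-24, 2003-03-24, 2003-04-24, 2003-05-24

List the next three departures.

The day-of-month is always 24 (28, 31, 30 days between events).
So this recurs on the 24th of each month.
June 2003: 2003-06-24.
July 2003: 2003-07-24.
August 2003: 2003-08-24.

2003-06-24, 2003-07-24, 2003-08-24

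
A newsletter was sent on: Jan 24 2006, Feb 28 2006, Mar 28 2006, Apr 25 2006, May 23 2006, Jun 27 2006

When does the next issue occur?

Jul 25 2006

Gaps: 35, 28, 28, 28, 35 days — a mix of 28 and 35. Every date is a Tuesday.
Each is the 4th Tuesday of its month.
July 2006 — 4th Tuesday is Jul 25 2006.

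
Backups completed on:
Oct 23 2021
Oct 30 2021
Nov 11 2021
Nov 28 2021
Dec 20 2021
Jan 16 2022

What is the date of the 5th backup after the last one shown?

Aug 14 2022

The spacing grows by 5 each time: 7, 12, 17, 22, 27 days.
Next gap: 32 days. Jan 16 2022 + 32 days = Feb 17 2022.
Next gap: 37 days. Feb 17 2022 + 37 days = Mar 26 2022.
Next gap: 42 days. Mar 26 2022 + 42 days = May 7 2022.
Next gap: 47 days. May 7 2022 + 47 days = Jun 23 2022.
Next gap: 52 days. Jun 23 2022 + 52 days = Aug 14 2022.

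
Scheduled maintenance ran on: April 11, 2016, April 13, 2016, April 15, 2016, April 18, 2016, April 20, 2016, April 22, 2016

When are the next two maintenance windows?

Every event lands on a Monday or Wednesday or Friday (gaps cycle 2, 2, 3, 2, 2).
So the schedule is: every Monday, Wednesday and Friday.
Next Monday: April 25, 2016.
The following Wednesday is April 27, 2016.

April 25, 2016; April 27, 2016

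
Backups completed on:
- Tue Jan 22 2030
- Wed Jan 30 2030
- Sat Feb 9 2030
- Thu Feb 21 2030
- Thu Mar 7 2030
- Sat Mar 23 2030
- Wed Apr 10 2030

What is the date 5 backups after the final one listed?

Gaps: 8, 10, 12, 14, 16, 18 days — each gap is 2 larger than the previous one.
Next gap: 20 days. Wed Apr 10 2030 + 20 days = Tue Apr 30 2030.
Next gap: 22 days. Tue Apr 30 2030 + 22 days = Wed May 22 2030.
Next gap: 24 days. Wed May 22 2030 + 24 days = Sat Jun 15 2030.
Next gap: 26 days. Sat Jun 15 2030 + 26 days = Thu Jul 11 2030.
Next gap: 28 days. Thu Jul 11 2030 + 28 days = Thu Aug 8 2030.

Thu Aug 8 2030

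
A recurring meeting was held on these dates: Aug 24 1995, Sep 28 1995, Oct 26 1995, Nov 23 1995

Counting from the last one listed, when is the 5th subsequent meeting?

Apr 25 1996

These are Thursdays at 28- or 35-day spacing (35, 28, 28).
The pattern: 4th Thursday of the month.
4th Thursday of December 1995: Dec 28 1995.
January 1996 — 4th Thursday is Jan 25 1996.
4th Thursday of February 1996: Feb 22 1996.
March 1996 — 4th Thursday is Mar 28 1996.
4th Thursday of April 1996: Apr 25 1996.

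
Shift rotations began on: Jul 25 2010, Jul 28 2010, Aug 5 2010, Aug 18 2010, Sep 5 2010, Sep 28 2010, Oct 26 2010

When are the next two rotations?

Nov 28 2010, Jan 5 2011

Intervals are 3, 8, 13, 18, 23, 28 days — an arithmetic progression with common difference 5.
Next gap: 33 days. Oct 26 2010 + 33 days = Nov 28 2010.
Next gap: 38 days. Nov 28 2010 + 38 days = Jan 5 2011.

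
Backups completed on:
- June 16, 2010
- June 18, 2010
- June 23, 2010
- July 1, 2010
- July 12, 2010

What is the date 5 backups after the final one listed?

October 20, 2010

The spacing grows by 3 each time: 2, 5, 8, 11 days.
Next gap: 14 days. July 12, 2010 + 14 days = July 26, 2010.
Next gap: 17 days. July 26, 2010 + 17 days = August 12, 2010.
Next gap: 20 days. August 12, 2010 + 20 days = September 1, 2010.
Next gap: 23 days. September 1, 2010 + 23 days = September 24, 2010.
Next gap: 26 days. September 24, 2010 + 26 days = October 20, 2010.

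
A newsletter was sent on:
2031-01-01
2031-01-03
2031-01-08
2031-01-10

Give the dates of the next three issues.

Gaps: 2, 5, 2 days — not constant, but cyclic with period 2.
The events fall on every Wednesday and Friday.
The following Wednesday is 2031-01-15.
Next Friday: 2031-01-17.
Next Wednesday: 2031-01-22.

2031-01-15, 2031-01-17, 2031-01-22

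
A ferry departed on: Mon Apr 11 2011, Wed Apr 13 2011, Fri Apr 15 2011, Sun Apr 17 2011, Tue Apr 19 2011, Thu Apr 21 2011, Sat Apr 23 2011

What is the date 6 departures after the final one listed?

Thu May 5 2011

Gaps between consecutive events: 2, 2, 2, 2, 2, 2 days — a constant 2-day interval.
Sat Apr 23 2011 + 2 days = Mon Apr 25 2011.
Mon Apr 25 2011 + 2 days = Wed Apr 27 2011.
Wed Apr 27 2011 + 2 days = Fri Apr 29 2011.
Fri Apr 29 2011 + 2 days = Sun May 1 2011.
Sun May 1 2011 + 2 days = Tue May 3 2011.
Tue May 3 2011 + 2 days = Thu May 5 2011.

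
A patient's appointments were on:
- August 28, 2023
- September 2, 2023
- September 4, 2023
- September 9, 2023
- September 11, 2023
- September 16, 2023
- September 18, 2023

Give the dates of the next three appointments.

September 23, 2023; September 25, 2023; September 30, 2023

Gaps: 5, 2, 5, 2, 5, 2 days — not constant, but cyclic with period 2.
The events fall on every Monday and Saturday.
The following Saturday is September 23, 2023.
Next Monday: September 25, 2023.
Next Saturday: September 30, 2023.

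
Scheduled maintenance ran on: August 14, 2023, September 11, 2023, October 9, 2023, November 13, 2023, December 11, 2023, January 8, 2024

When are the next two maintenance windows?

February 12, 2024; March 11, 2024

All dates are Mondays, 28, 28, 35, 28, 28 days apart.
Specifically, the 2nd Monday of each month.
February 2024 — 2nd Monday is February 12, 2024.
2nd Monday of March 2024: March 11, 2024.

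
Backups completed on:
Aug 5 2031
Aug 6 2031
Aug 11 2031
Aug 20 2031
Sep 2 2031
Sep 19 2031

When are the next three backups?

Oct 10 2031, Nov 4 2031, Dec 3 2031

Gaps: 1, 5, 9, 13, 17 days — each gap is 4 larger than the previous one.
Next gap: 21 days. Sep 19 2031 + 21 days = Oct 10 2031.
Next gap: 25 days. Oct 10 2031 + 25 days = Nov 4 2031.
Next gap: 29 days. Nov 4 2031 + 29 days = Dec 3 2031.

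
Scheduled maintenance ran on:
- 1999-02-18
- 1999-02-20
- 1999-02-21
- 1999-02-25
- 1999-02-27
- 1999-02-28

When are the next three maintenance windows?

Gaps: 2, 1, 4, 2, 1 days — not constant, but cyclic with period 3.
The events fall on every Thursday, Saturday and Sunday.
The following Thursday is 1999-03-04.
Next Saturday: 1999-03-06.
The following Sunday is 1999-03-07.

1999-03-04, 1999-03-06, 1999-03-07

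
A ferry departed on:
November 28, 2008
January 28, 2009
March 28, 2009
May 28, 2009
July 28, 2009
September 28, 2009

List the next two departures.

November 28, 2009; January 28, 2010

Each date is the 28th; the gaps (61, 59, 61, 61, 62) track the month lengths.
The rule is the 28th of every 2 months.
November 2009: November 28, 2009.
January 2010: January 28, 2010.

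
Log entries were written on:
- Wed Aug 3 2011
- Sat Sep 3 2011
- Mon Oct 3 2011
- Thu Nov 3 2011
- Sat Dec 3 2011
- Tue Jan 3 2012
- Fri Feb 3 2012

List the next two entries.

Gaps: 31, 30, 31, 30, 31, 31 days — not constant. Every event is on the 3rd of the month.
Pattern: the 3rd of each month.
Next: March 2012 → Sat Mar 3 2012.
April 2012: Tue Apr 3 2012.

Sat Mar 3 2012, Tue Apr 3 2012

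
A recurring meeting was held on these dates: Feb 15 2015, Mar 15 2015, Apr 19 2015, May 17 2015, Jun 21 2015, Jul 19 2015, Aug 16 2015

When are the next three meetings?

Gaps: 28, 35, 28, 35, 28, 28 days — a mix of 28 and 35. Every date is a Sunday.
Each is the 3rd Sunday of its month.
3rd Sunday of September 2015: Sep 20 2015.
October 2015 — 3rd Sunday is Oct 18 2015.
November 2015 — 3rd Sunday is Nov 15 2015.

Sep 20 2015, Oct 18 2015, Nov 15 2015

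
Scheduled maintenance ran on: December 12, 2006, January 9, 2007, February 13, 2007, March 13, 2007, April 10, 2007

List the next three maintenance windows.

Gaps: 28, 35, 28, 28 days — a mix of 28 and 35. Every date is a Tuesday.
Each is the 2nd Tuesday of its month.
May 2007 — 2nd Tuesday is May 8, 2007.
June 2007 — 2nd Tuesday is June 12, 2007.
July 2007 — 2nd Tuesday is July 10, 2007.

May 8, 2007; June 12, 2007; July 10, 2007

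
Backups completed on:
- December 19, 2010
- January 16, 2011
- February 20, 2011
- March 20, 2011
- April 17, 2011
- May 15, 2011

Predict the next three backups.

Gaps: 28, 35, 28, 28, 28 days — a mix of 28 and 35. Every date is a Sunday.
Each is the 3rd Sunday of its month.
June 2011 — 3rd Sunday is June 19, 2011.
3rd Sunday of July 2011: July 17, 2011.
3rd Sunday of August 2011: August 21, 2011.

June 19, 2011; July 17, 2011; August 21, 2011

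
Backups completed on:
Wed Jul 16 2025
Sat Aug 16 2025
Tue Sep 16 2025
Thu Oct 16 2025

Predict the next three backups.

The day-of-month is always 16 (31, 31, 30 days between events).
So this recurs on the 16th of each month.
November 2025: Sun Nov 16 2025.
December 2025: Tue Dec 16 2025.
Next: January 2026 → Fri Jan 16 2026.

Sun Nov 16 2025, Tue Dec 16 2025, Fri Jan 16 2026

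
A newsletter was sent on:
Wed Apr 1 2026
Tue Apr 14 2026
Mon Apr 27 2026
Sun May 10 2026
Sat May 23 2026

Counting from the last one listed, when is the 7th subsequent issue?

Sat Aug 22 2026

Every event comes 13 days after the last (13, 13, 13, 13).
Sat May 23 2026 + 13 days = Fri Jun 5 2026.
Fri Jun 5 2026 + 13 days = Thu Jun 18 2026.
Thu Jun 18 2026 + 13 days = Wed Jul 1 2026.
Wed Jul 1 2026 + 13 days = Tue Jul 14 2026.
Tue Jul 14 2026 + 13 days = Mon Jul 27 2026.
Mon Jul 27 2026 + 13 days = Sun Aug 9 2026.
Sun Aug 9 2026 + 13 days = Sat Aug 22 2026.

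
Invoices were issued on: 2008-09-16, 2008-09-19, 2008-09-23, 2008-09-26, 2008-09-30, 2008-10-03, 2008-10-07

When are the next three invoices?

2008-10-10, 2008-10-14, 2008-10-17

The gap pattern 3, 4, 3, 4, 3, 4 repeats every 2 events.
These are the Tuesdays and Fridays of each week.
Next Friday: 2008-10-10.
Next Tuesday: 2008-10-14.
Next Friday: 2008-10-17.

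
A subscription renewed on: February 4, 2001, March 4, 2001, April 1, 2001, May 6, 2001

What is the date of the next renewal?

June 3, 2001

These are Sundays at 28- or 35-day spacing (28, 28, 35).
The pattern: 1st Sunday of the month.
June 2001 — 1st Sunday is June 3, 2001.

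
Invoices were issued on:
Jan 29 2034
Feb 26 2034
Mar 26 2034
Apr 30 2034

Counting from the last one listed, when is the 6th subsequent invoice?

Oct 29 2034

Every date is a Sunday; gaps 28, 28, 35 days.
Each is the last Sunday of its month (at least one falls on the 29th or later, ruling out '4th Sunday').
Last Sunday of May 2034: May 28 2034.
Last Sunday of June 2034: Jun 25 2034.
Last Sunday of July 2034: Jul 30 2034.
Last Sunday of August 2034: Aug 27 2034.
September 2034 ends with Sunday Sep 24 2034.
Last Sunday of October 2034: Oct 29 2034.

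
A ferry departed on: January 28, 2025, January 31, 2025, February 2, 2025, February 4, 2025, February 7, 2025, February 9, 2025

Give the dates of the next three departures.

Gaps: 3, 2, 2, 3, 2 days — not constant, but cyclic with period 3.
The events fall on every Tuesday, Friday and Sunday.
Next Tuesday: February 11, 2025.
Next Friday: February 14, 2025.
The following Sunday is February 16, 2025.

February 11, 2025; February 14, 2025; February 16, 2025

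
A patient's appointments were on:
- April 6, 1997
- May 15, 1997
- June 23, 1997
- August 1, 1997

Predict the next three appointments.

The spacing is 39, 39, 39 days — always 39 days.
August 1, 1997 + 39 days = September 9, 1997.
September 9, 1997 + 39 days = October 18, 1997.
October 18, 1997 + 39 days = November 26, 1997.

September 9, 1997; October 18, 1997; November 26, 1997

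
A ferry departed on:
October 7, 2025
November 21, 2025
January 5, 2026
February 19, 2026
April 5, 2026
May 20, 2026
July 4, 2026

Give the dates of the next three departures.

The spacing is 45, 45, 45, 45, 45, 45 days — always 45 days.
July 4, 2026 + 45 days = August 18, 2026.
August 18, 2026 + 45 days = October 2, 2026.
October 2, 2026 + 45 days = November 16, 2026.

August 18, 2026; October 2, 2026; November 16, 2026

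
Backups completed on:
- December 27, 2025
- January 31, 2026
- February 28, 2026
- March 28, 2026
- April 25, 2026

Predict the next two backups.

May 30, 2026; June 27, 2026

All Saturdays; the gaps (35, 28, 28, 28) vary with month length.
This is the last Saturday of each month.
Last Saturday of May 2026: May 30, 2026.
June 2026 ends with Saturday June 27, 2026.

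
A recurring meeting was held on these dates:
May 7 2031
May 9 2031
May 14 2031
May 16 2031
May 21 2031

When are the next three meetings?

The gap pattern 2, 5, 2, 5 repeats every 2 events.
These are the Wednesdays and Fridays of each week.
Next Friday: May 23 2031.
The following Wednesday is May 28 2031.
The following Friday is May 30 2031.

May 23 2031, May 28 2031, May 30 2031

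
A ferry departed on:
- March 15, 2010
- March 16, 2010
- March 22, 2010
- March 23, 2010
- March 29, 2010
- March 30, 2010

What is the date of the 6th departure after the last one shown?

April 20, 2010

Every event lands on a Monday or Tuesday (gaps cycle 1, 6, 1, 6, 1).
So the schedule is: every Monday and Tuesday.
The following Monday is April 5, 2010.
Next Tuesday: April 6, 2010.
Next Monday: April 12, 2010.
Next Tuesday: April 13, 2010.
The following Monday is April 19, 2010.
Next Tuesday: April 20, 2010.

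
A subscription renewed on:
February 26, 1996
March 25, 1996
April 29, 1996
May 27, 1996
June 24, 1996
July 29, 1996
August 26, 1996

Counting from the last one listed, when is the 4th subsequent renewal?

December 30, 1996

Every date is a Monday; gaps 28, 35, 28, 28, 35, 28 days.
Each is the last Monday of its month (at least one falls on the 29th or later, ruling out '4th Monday').
Last Monday of September 1996: September 30, 1996.
Last Monday of October 1996: October 28, 1996.
November 1996 ends with Monday November 25, 1996.
Last Monday of December 1996: December 30, 1996.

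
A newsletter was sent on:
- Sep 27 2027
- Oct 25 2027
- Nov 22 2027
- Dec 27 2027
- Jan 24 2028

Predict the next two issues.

All dates are Mondays, 28, 28, 35, 28 days apart.
Specifically, the 4th Monday of each month.
4th Monday of February 2028: Feb 28 2028.
4th Monday of March 2028: Mar 27 2028.

Feb 28 2028, Mar 27 2028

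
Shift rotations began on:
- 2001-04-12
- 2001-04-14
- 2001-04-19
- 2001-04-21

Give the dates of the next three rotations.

Gaps: 2, 5, 2 days — not constant, but cyclic with period 2.
The events fall on every Thursday and Saturday.
Next Thursday: 2001-04-26.
The following Saturday is 2001-04-28.
Next Thursday: 2001-05-03.

2001-04-26, 2001-04-28, 2001-05-03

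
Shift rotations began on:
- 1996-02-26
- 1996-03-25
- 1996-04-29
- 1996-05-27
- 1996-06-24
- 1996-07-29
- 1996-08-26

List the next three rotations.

These are Mondays with 28, 35, 28, 28, 35, 28-day gaps.
Each is the final Monday of its month — 1996-04-29 is past the 28th, so '4th Monday' doesn't fit.
Last Monday of September 1996: 1996-09-30.
Last Monday of October 1996: 1996-10-28.
Last Monday of November 1996: 1996-11-25.

1996-09-30, 1996-10-28, 1996-11-25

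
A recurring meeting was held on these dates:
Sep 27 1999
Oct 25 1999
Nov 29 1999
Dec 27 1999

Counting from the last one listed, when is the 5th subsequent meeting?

Every date is a Monday; gaps 28, 35, 28 days.
Each is the last Monday of its month (at least one falls on the 29th or later, ruling out '4th Monday').
Last Monday of January 2000: Jan 31 2000.
February 2000 ends with Monday Feb 28 2000.
March 2000 ends with Monday Mar 27 2000.
Last Monday of April 2000: Apr 24 2000.
May 2000 ends with Monday May 29 2000.

May 29 2000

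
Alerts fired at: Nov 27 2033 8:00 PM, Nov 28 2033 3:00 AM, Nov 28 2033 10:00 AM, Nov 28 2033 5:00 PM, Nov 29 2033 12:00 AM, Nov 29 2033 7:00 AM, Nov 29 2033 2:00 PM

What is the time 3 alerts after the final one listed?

Gaps: 7, 7, 7, 7, 7, 7 hours — each event is 7 hours after the previous one.
Nov 29 2033 2:00 PM + 7 h = Nov 29 2033 9:00 PM.
Nov 29 2033 9:00 PM + 7 h = Nov 30 2033 4:00 AM.
Nov 30 2033 4:00 AM + 7 h = Nov 30 2033 11:00 AM.

Nov 30 2033 11:00 AM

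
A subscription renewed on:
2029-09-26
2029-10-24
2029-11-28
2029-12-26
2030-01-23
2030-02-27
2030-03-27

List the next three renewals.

Gaps: 28, 35, 28, 28, 35, 28 days — a mix of 28 and 35. Every date is a Wednesday.
Each is the 4th Wednesday of its month.
4th Wednesday of April 2030: 2030-04-24.
May 2030 — 4th Wednesday is 2030-05-22.
June 2030 — 4th Wednesday is 2030-06-26.

2030-04-24, 2030-05-22, 2030-06-26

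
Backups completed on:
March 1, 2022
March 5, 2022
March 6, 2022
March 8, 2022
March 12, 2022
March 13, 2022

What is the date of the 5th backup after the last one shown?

March 26, 2022

Every event lands on a Tuesday or Saturday or Sunday (gaps cycle 4, 1, 2, 4, 1).
So the schedule is: every Tuesday, Saturday and Sunday.
The following Tuesday is March 15, 2022.
The following Saturday is March 19, 2022.
Next Sunday: March 20, 2022.
Next Tuesday: March 22, 2022.
The following Saturday is March 26, 2022.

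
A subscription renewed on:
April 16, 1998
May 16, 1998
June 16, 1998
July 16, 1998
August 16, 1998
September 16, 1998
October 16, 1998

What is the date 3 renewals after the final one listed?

January 16, 1999

The day-of-month is always 16 (30, 31, 30, 31, 31, 30 days between events).
So this recurs on the 16th of each month.
November 1998: November 16, 1998.
December 1998: December 16, 1998.
January 1999: January 16, 1999.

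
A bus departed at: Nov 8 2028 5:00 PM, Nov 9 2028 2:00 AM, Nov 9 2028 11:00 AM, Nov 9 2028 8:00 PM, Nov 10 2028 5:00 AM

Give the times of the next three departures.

Nov 10 2028 2:00 PM, Nov 10 2028 11:00 PM, Nov 11 2028 8:00 AM

Spacing: 9, 9, 9, 9 h — constant 9 h.
Nov 10 2028 5:00 AM + 9 h = Nov 10 2028 2:00 PM.
Nov 10 2028 2:00 PM + 9 h = Nov 10 2028 11:00 PM.
Nov 10 2028 11:00 PM + 9 h = Nov 11 2028 8:00 AM.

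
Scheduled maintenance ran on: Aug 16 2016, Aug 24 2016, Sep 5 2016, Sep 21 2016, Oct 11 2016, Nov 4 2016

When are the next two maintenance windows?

Dec 2 2016, Jan 3 2017

The spacing grows by 4 each time: 8, 12, 16, 20, 24 days.
Next gap: 28 days. Nov 4 2016 + 28 days = Dec 2 2016.
Next gap: 32 days. Dec 2 2016 + 32 days = Jan 3 2017.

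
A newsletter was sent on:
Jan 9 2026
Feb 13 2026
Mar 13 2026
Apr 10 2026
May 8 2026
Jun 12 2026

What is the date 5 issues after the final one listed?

Nov 13 2026

All dates are Fridays, 35, 28, 28, 28, 35 days apart.
Specifically, the 2nd Friday of each month.
2nd Friday of July 2026: Jul 10 2026.
2nd Friday of August 2026: Aug 14 2026.
2nd Friday of September 2026: Sep 11 2026.
2nd Friday of October 2026: Oct 9 2026.
November 2026 — 2nd Friday is Nov 13 2026.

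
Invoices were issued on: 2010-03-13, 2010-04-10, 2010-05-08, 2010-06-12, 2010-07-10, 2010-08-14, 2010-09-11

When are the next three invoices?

2010-10-09, 2010-11-13, 2010-12-11

These are Saturdays at 28- or 35-day spacing (28, 28, 35, 28, 35, 28).
The pattern: 2nd Saturday of the month.
2nd Saturday of October 2010: 2010-10-09.
2nd Saturday of November 2010: 2010-11-13.
2nd Saturday of December 2010: 2010-12-11.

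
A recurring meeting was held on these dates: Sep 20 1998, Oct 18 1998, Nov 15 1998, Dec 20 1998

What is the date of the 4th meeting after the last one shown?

Apr 18 1999

These are Sundays at 28- or 35-day spacing (28, 28, 35).
The pattern: 3rd Sunday of the month.
January 1999 — 3rd Sunday is Jan 17 1999.
February 1999 — 3rd Sunday is Feb 21 1999.
3rd Sunday of March 1999: Mar 21 1999.
April 1999 — 3rd Sunday is Apr 18 1999.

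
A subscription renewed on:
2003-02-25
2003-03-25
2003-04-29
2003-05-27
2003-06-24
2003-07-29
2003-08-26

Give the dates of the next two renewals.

2003-09-30, 2003-10-28

These are Tuesdays with 28, 35, 28, 28, 35, 28-day gaps.
Each is the final Tuesday of its month — 2003-04-29 is past the 28th, so '4th Tuesday' doesn't fit.
September 2003 ends with Tuesday 2003-09-30.
October 2003 ends with Tuesday 2003-10-28.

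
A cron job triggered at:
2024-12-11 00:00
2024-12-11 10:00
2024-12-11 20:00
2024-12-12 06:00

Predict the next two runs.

2024-12-12 16:00, 2024-12-13 02:00

Spacing: 10, 10, 10 h — constant 10 h.
2024-12-12 06:00 + 10 h = 2024-12-12 16:00.
2024-12-12 16:00 + 10 h = 2024-12-13 02:00.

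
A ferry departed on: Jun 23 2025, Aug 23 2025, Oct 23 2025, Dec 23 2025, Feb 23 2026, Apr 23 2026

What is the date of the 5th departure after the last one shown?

Feb 23 2027

Each date is the 23rd; the gaps (61, 61, 61, 62, 59) track the month lengths.
The rule is the 23rd of every 2 months.
Next: June 2026 → Jun 23 2026.
Next: August 2026 → Aug 23 2026.
October 2026: Oct 23 2026.
Next: December 2026 → Dec 23 2026.
Next: February 2027 → Feb 23 2027.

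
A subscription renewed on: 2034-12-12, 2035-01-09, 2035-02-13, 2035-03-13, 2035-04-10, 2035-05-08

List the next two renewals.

Gaps: 28, 35, 28, 28, 28 days — a mix of 28 and 35. Every date is a Tuesday.
Each is the 2nd Tuesday of its month.
June 2035 — 2nd Tuesday is 2035-06-12.
2nd Tuesday of July 2035: 2035-07-10.

2035-06-12, 2035-07-10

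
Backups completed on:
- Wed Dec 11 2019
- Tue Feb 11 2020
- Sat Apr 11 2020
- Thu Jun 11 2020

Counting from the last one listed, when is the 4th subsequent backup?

Thu Feb 11 2021

Each date is the 11th; the gaps (62, 60, 61) track the month lengths.
The rule is the 11th of every 2 months.
August 2020: Tue Aug 11 2020.
Next: October 2020 → Sun Oct 11 2020.
December 2020: Fri Dec 11 2020.
February 2021: Thu Feb 11 2021.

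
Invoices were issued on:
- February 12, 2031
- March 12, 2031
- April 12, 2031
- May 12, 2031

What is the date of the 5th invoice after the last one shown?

Gaps: 28, 31, 30 days — not constant. Every event is on the 12th of the month.
Pattern: the 12th of each month.
Next: June 2031 → June 12, 2031.
Next: July 2031 → July 12, 2031.
Next: August 2031 → August 12, 2031.
Next: September 2031 → September 12, 2031.
October 2031: October 12, 2031.

October 12, 2031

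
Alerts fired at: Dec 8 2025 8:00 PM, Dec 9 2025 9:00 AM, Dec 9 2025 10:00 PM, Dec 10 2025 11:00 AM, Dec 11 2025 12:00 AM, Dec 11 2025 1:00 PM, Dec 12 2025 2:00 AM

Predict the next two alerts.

Gaps: 13, 13, 13, 13, 13, 13 hours — each event is 13 hours after the previous one.
Dec 12 2025 2:00 AM + 13 h = Dec 12 2025 3:00 PM.
Dec 12 2025 3:00 PM + 13 h = Dec 13 2025 4:00 AM.

Dec 12 2025 3:00 PM, Dec 13 2025 4:00 AM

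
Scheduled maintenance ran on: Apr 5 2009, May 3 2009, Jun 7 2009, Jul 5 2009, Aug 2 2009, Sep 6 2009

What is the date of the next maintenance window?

These are Sundays at 28- or 35-day spacing (28, 35, 28, 28, 35).
The pattern: 1st Sunday of the month.
October 2009 — 1st Sunday is Oct 4 2009.

Oct 4 2009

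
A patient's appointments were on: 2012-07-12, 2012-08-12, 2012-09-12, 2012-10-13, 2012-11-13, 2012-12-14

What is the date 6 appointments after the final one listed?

2013-06-18

Gaps between consecutive events: 31, 31, 31, 31, 31 days — a constant 31-day interval.
2012-12-14 + 31 days = 2013-01-14.
2013-01-14 + 31 days = 2013-02-14.
2013-02-14 + 31 days = 2013-03-17.
2013-03-17 + 31 days = 2013-04-17.
2013-04-17 + 31 days = 2013-05-18.
2013-05-18 + 31 days = 2013-06-18.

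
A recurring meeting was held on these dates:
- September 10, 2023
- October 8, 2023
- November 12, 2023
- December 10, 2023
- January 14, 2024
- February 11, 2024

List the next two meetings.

March 10, 2024; April 14, 2024

These are Sundays at 28- or 35-day spacing (28, 35, 28, 35, 28).
The pattern: 2nd Sunday of the month.
March 2024 — 2nd Sunday is March 10, 2024.
2nd Sunday of April 2024: April 14, 2024.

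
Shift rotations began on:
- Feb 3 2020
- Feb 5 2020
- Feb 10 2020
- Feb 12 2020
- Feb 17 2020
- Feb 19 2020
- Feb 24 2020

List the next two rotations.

Feb 26 2020, Mar 2 2020

Gaps: 2, 5, 2, 5, 2, 5 days — not constant, but cyclic with period 2.
The events fall on every Monday and Wednesday.
The following Wednesday is Feb 26 2020.
Next Monday: Mar 2 2020.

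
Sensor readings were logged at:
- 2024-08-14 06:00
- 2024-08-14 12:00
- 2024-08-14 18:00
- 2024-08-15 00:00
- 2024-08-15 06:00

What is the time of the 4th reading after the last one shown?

The interval is a steady 6 hours (6, 6, 6, 6).
2024-08-15 06:00 + 6 h = 2024-08-15 12:00.
2024-08-15 12:00 + 6 h = 2024-08-15 18:00.
2024-08-15 18:00 + 6 h = 2024-08-16 00:00.
2024-08-16 00:00 + 6 h = 2024-08-16 06:00.

2024-08-16 06:00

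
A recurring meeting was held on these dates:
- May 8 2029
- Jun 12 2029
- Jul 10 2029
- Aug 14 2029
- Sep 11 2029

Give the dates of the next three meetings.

All dates are Tuesdays, 35, 28, 35, 28 days apart.
Specifically, the 2nd Tuesday of each month.
2nd Tuesday of October 2029: Oct 9 2029.
November 2029 — 2nd Tuesday is Nov 13 2029.
2nd Tuesday of December 2029: Dec 11 2029.

Oct 9 2029, Nov 13 2029, Dec 11 2029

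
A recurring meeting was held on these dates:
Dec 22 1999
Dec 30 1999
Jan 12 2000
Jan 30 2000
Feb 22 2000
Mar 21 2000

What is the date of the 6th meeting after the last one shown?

Gaps: 8, 13, 18, 23, 28 days — each gap is 5 larger than the previous one.
Next gap: 33 days. Mar 21 2000 + 33 days = Apr 23 2000.
Next gap: 38 days. Apr 23 2000 + 38 days = May 31 2000.
Next gap: 43 days. May 31 2000 + 43 days = Jul 13 2000.
Next gap: 48 days. Jul 13 2000 + 48 days = Aug 30 2000.
Next gap: 53 days. Aug 30 2000 + 53 days = Oct 22 2000.
Next gap: 58 days. Oct 22 2000 + 58 days = Dec 19 2000.

Dec 19 2000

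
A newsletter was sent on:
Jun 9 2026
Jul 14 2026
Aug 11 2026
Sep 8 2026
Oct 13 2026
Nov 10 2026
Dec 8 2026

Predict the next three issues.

Gaps: 35, 28, 28, 35, 28, 28 days — a mix of 28 and 35. Every date is a Tuesday.
Each is the 2nd Tuesday of its month.
January 2027 — 2nd Tuesday is Jan 12 2027.
2nd Tuesday of February 2027: Feb 9 2027.
2nd Tuesday of March 2027: Mar 9 2027.

Jan 12 2027, Feb 9 2027, Mar 9 2027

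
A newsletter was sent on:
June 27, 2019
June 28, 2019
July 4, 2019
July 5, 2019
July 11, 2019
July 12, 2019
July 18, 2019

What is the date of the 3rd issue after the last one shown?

Every event lands on a Thursday or Friday (gaps cycle 1, 6, 1, 6, 1, 6).
So the schedule is: every Thursday and Friday.
Next Friday: July 19, 2019.
The following Thursday is July 25, 2019.
Next Friday: July 26, 2019.

July 26, 2019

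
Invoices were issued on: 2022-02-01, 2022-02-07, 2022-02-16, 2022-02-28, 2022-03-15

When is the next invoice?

2022-04-02

The spacing grows by 3 each time: 6, 9, 12, 15 days.
Next gap: 18 days. 2022-03-15 + 18 days = 2022-04-02.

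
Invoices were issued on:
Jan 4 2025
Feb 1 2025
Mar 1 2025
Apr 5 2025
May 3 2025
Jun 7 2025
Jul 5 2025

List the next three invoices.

Aug 2 2025, Sep 6 2025, Oct 4 2025

Gaps: 28, 28, 35, 28, 35, 28 days — a mix of 28 and 35. Every date is a Saturday.
Each is the 1st Saturday of its month.
August 2025 — 1st Saturday is Aug 2 2025.
September 2025 — 1st Saturday is Sep 6 2025.
1st Saturday of October 2025: Oct 4 2025.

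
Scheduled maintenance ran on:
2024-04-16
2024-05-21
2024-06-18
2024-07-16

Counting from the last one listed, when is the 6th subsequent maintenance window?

2025-01-21

These are Tuesdays at 28- or 35-day spacing (35, 28, 28).
The pattern: 3rd Tuesday of the month.
August 2024 — 3rd Tuesday is 2024-08-20.
3rd Tuesday of September 2024: 2024-09-17.
3rd Tuesday of October 2024: 2024-10-15.
November 2024 — 3rd Tuesday is 2024-11-19.
December 2024 — 3rd Tuesday is 2024-12-17.
3rd Tuesday of January 2025: 2025-01-21.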